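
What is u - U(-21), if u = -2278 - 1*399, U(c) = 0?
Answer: -2677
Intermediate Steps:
u = -2677 (u = -2278 - 399 = -2677)
u - U(-21) = -2677 - 1*0 = -2677 + 0 = -2677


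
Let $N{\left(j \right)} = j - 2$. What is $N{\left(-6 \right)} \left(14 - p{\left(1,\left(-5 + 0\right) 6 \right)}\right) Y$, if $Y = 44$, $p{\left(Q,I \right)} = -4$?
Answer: $-6336$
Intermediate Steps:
$N{\left(j \right)} = -2 + j$
$N{\left(-6 \right)} \left(14 - p{\left(1,\left(-5 + 0\right) 6 \right)}\right) Y = \left(-2 - 6\right) \left(14 - -4\right) 44 = - 8 \left(14 + 4\right) 44 = \left(-8\right) 18 \cdot 44 = \left(-144\right) 44 = -6336$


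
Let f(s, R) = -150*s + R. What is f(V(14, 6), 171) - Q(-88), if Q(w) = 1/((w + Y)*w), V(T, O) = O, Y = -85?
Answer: -11098297/15224 ≈ -729.00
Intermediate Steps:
f(s, R) = R - 150*s
Q(w) = 1/(w*(-85 + w)) (Q(w) = 1/((w - 85)*w) = 1/((-85 + w)*w) = 1/(w*(-85 + w)))
f(V(14, 6), 171) - Q(-88) = (171 - 150*6) - 1/((-88)*(-85 - 88)) = (171 - 900) - (-1)/(88*(-173)) = -729 - (-1)*(-1)/(88*173) = -729 - 1*1/15224 = -729 - 1/15224 = -11098297/15224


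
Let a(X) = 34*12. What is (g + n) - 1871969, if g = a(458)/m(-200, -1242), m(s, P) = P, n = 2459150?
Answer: 121546399/207 ≈ 5.8718e+5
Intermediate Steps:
a(X) = 408
g = -68/207 (g = 408/(-1242) = 408*(-1/1242) = -68/207 ≈ -0.32850)
(g + n) - 1871969 = (-68/207 + 2459150) - 1871969 = 509043982/207 - 1871969 = 121546399/207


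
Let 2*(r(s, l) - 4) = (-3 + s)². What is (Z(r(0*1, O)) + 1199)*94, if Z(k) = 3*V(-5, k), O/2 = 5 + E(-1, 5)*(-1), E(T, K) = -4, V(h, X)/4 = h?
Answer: 107066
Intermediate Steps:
V(h, X) = 4*h
O = 18 (O = 2*(5 - 4*(-1)) = 2*(5 + 4) = 2*9 = 18)
r(s, l) = 4 + (-3 + s)²/2
Z(k) = -60 (Z(k) = 3*(4*(-5)) = 3*(-20) = -60)
(Z(r(0*1, O)) + 1199)*94 = (-60 + 1199)*94 = 1139*94 = 107066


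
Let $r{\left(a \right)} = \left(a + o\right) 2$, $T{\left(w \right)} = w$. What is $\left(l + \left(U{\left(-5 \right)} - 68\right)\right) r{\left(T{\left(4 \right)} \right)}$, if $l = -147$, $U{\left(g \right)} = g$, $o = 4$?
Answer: $-3520$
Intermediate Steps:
$r{\left(a \right)} = 8 + 2 a$ ($r{\left(a \right)} = \left(a + 4\right) 2 = \left(4 + a\right) 2 = 8 + 2 a$)
$\left(l + \left(U{\left(-5 \right)} - 68\right)\right) r{\left(T{\left(4 \right)} \right)} = \left(-147 - 73\right) \left(8 + 2 \cdot 4\right) = \left(-147 - 73\right) \left(8 + 8\right) = \left(-147 - 73\right) 16 = \left(-220\right) 16 = -3520$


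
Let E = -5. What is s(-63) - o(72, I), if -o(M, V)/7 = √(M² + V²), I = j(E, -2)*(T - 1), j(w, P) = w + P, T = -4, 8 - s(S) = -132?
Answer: 140 + 7*√6409 ≈ 700.39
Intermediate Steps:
s(S) = 140 (s(S) = 8 - 1*(-132) = 8 + 132 = 140)
j(w, P) = P + w
I = 35 (I = (-2 - 5)*(-4 - 1) = -7*(-5) = 35)
o(M, V) = -7*√(M² + V²)
s(-63) - o(72, I) = 140 - (-7)*√(72² + 35²) = 140 - (-7)*√(5184 + 1225) = 140 - (-7)*√6409 = 140 + 7*√6409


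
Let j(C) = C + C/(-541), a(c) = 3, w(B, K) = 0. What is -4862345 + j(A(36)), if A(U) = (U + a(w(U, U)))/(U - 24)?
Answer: -2630526890/541 ≈ -4.8623e+6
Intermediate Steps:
A(U) = (3 + U)/(-24 + U) (A(U) = (U + 3)/(U - 24) = (3 + U)/(-24 + U))
j(C) = 540*C/541 (j(C) = C + C*(-1/541) = C - C/541 = 540*C/541)
-4862345 + j(A(36)) = -4862345 + 540*((3 + 36)/(-24 + 36))/541 = -4862345 + 540*(39/12)/541 = -4862345 + 540*((1/12)*39)/541 = -4862345 + (540/541)*(13/4) = -4862345 + 1755/541 = -2630526890/541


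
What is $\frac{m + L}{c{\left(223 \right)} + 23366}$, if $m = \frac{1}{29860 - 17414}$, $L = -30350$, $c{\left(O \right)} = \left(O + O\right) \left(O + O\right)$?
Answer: $- \frac{125912033}{922173924} \approx -0.13654$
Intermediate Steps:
$c{\left(O \right)} = 4 O^{2}$ ($c{\left(O \right)} = 2 O 2 O = 4 O^{2}$)
$m = \frac{1}{12446} \approx 8.0347 \cdot 10^{-5}$
$\frac{m + L}{c{\left(223 \right)} + 23366} = \frac{\frac{1}{12446} - 30350}{4 \cdot 223^{2} + 23366} = - \frac{377736099}{12446 \left(4 \cdot 49729 + 23366\right)} = - \frac{377736099}{12446 \left(198916 + 23366\right)} = - \frac{377736099}{12446 \cdot 222282} = \left(- \frac{377736099}{12446}\right) \frac{1}{222282} = - \frac{125912033}{922173924}$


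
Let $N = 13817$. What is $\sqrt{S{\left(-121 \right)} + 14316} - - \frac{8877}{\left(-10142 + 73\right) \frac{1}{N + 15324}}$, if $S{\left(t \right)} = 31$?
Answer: $- \frac{258684657}{10069} + \sqrt{14347} \approx -25571.0$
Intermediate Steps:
$\sqrt{S{\left(-121 \right)} + 14316} - - \frac{8877}{\left(-10142 + 73\right) \frac{1}{N + 15324}} = \sqrt{31 + 14316} - - \frac{8877}{\left(-10142 + 73\right) \frac{1}{13817 + 15324}} = \sqrt{14347} - - \frac{8877}{\left(-10069\right) \frac{1}{29141}} = \sqrt{14347} - - \frac{8877}{- \frac{10069}{29141}} = \sqrt{14347} - \left(-8877\right) \left(- \frac{29141}{10069}\right) = \sqrt{14347} - \frac{258684657}{10069} = - \frac{258684657}{10069} + \sqrt{14347}$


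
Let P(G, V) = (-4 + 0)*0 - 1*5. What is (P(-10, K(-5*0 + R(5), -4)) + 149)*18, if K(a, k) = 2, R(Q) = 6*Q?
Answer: 2592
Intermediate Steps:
P(G, V) = -5 (P(G, V) = -4*0 - 5 = 0 - 5 = -5)
(P(-10, K(-5*0 + R(5), -4)) + 149)*18 = (-5 + 149)*18 = 144*18 = 2592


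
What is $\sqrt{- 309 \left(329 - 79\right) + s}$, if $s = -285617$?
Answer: $i \sqrt{362867} \approx 602.38 i$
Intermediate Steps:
$\sqrt{- 309 \left(329 - 79\right) + s} = \sqrt{- 309 \left(329 - 79\right) - 285617} = \sqrt{\left(-309\right) 250 - 285617} = \sqrt{-77250 - 285617} = \sqrt{-362867} = i \sqrt{362867}$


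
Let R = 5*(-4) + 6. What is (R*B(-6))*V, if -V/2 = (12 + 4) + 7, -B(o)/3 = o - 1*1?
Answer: 13524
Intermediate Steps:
B(o) = 3 - 3*o (B(o) = -3*(o - 1*1) = -3*(o - 1) = -3*(-1 + o) = 3 - 3*o)
V = -46 (V = -2*((12 + 4) + 7) = -2*(16 + 7) = -2*23 = -46)
R = -14 (R = -20 + 6 = -14)
(R*B(-6))*V = -14*(3 - 3*(-6))*(-46) = -14*(3 + 18)*(-46) = -14*21*(-46) = -294*(-46) = 13524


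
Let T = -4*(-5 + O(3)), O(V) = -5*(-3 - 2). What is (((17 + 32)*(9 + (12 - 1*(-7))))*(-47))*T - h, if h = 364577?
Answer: 4794143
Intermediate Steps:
O(V) = 25 (O(V) = -5*(-5) = 25)
T = -80 (T = -4*(-5 + 25) = -4*20 = -80)
(((17 + 32)*(9 + (12 - 1*(-7))))*(-47))*T - h = (((17 + 32)*(9 + (12 - 1*(-7))))*(-47))*(-80) - 1*364577 = ((49*(9 + (12 + 7)))*(-47))*(-80) - 364577 = ((49*(9 + 19))*(-47))*(-80) - 364577 = ((49*28)*(-47))*(-80) - 364577 = (1372*(-47))*(-80) - 364577 = -64484*(-80) - 364577 = 5158720 - 364577 = 4794143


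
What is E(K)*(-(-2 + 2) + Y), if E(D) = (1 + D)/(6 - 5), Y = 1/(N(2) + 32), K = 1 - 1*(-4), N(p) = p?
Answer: 3/17 ≈ 0.17647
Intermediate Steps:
K = 5 (K = 1 + 4 = 5)
Y = 1/34 (Y = 1/(2 + 32) = 1/34 ≈ 0.029412)
E(D) = 1 + D (E(D) = (1 + D)/1 = (1 + D)*1 = 1 + D)
E(K)*(-(-2 + 2) + Y) = (1 + 5)*(-(-2 + 2) + 1/34) = 6*(-1*0 + 1/34) = 6*(0 + 1/34) = 6*(1/34) = 3/17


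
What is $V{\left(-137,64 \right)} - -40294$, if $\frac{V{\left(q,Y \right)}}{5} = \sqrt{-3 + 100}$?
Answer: $40294 + 5 \sqrt{97} \approx 40343.0$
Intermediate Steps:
$V{\left(q,Y \right)} = 5 \sqrt{97}$ ($V{\left(q,Y \right)} = 5 \sqrt{-3 + 100} = 5 \sqrt{97}$)
$V{\left(-137,64 \right)} - -40294 = 5 \sqrt{97} - -40294 = 5 \sqrt{97} + 40294 = 40294 + 5 \sqrt{97}$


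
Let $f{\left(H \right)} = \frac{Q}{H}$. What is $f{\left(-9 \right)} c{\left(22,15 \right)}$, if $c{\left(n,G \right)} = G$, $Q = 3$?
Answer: $-5$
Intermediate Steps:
$f{\left(H \right)} = \frac{3}{H}$
$f{\left(-9 \right)} c{\left(22,15 \right)} = \frac{3}{-9} \cdot 15 = 3 \left(- \frac{1}{9}\right) 15 = \left(- \frac{1}{3}\right) 15 = -5$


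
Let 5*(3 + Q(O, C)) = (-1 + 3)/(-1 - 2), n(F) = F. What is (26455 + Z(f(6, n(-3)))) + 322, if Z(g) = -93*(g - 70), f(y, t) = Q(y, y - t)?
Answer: 167892/5 ≈ 33578.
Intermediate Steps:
Q(O, C) = -47/15 (Q(O, C) = -3 + ((-1 + 3)/(-1 - 2))/5 = -3 + (2/(-3))/5 = -3 + (2*(-1/3))/5 = -3 + (1/5)*(-2/3) = -3 - 2/15 = -47/15)
f(y, t) = -47/15
Z(g) = 6510 - 93*g (Z(g) = -93*(-70 + g) = 6510 - 93*g)
(26455 + Z(f(6, n(-3)))) + 322 = (26455 + (6510 - 93*(-47/15))) + 322 = (26455 + (6510 + 1457/5)) + 322 = (26455 + 34007/5) + 322 = 166282/5 + 322 = 167892/5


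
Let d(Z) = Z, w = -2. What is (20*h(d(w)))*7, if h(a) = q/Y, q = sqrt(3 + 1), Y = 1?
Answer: 280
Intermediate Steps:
q = 2 (q = sqrt(4) = 2)
h(a) = 2 (h(a) = 2/1 = 2*1 = 2)
(20*h(d(w)))*7 = (20*2)*7 = 40*7 = 280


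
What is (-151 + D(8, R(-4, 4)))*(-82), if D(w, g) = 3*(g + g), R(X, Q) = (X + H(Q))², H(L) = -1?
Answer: 82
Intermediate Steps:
R(X, Q) = (-1 + X)² (R(X, Q) = (X - 1)² = (-1 + X)²)
D(w, g) = 6*g (D(w, g) = 3*(2*g) = 6*g)
(-151 + D(8, R(-4, 4)))*(-82) = (-151 + 6*(-1 - 4)²)*(-82) = (-151 + 6*(-5)²)*(-82) = (-151 + 6*25)*(-82) = (-151 + 150)*(-82) = -1*(-82) = 82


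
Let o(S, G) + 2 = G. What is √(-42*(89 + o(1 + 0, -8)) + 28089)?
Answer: √24771 ≈ 157.39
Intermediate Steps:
o(S, G) = -2 + G
√(-42*(89 + o(1 + 0, -8)) + 28089) = √(-42*(89 + (-2 - 8)) + 28089) = √(-42*(89 - 10) + 28089) = √(-42*79 + 28089) = √(-3318 + 28089) = √24771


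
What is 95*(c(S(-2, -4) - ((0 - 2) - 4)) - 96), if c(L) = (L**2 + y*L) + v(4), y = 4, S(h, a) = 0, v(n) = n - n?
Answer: -3420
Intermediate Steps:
v(n) = 0
c(L) = L**2 + 4*L (c(L) = (L**2 + 4*L) + 0 = L**2 + 4*L)
95*(c(S(-2, -4) - ((0 - 2) - 4)) - 96) = 95*((0 - ((0 - 2) - 4))*(4 + (0 - ((0 - 2) - 4))) - 96) = 95*((0 - (-2 - 4))*(4 + (0 - (-2 - 4))) - 96) = 95*((0 - 1*(-6))*(4 + (0 - 1*(-6))) - 96) = 95*((0 + 6)*(4 + (0 + 6)) - 96) = 95*(6*(4 + 6) - 96) = 95*(6*10 - 96) = 95*(60 - 96) = 95*(-36) = -3420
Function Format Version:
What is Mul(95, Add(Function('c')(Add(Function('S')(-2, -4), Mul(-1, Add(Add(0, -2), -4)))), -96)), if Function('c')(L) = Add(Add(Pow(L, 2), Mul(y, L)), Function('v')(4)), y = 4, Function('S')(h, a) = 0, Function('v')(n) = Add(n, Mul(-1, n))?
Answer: -3420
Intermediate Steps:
Function('v')(n) = 0
Function('c')(L) = Add(Pow(L, 2), Mul(4, L)) (Function('c')(L) = Add(Add(Pow(L, 2), Mul(4, L)), 0) = Add(Pow(L, 2), Mul(4, L)))
Mul(95, Add(Function('c')(Add(Function('S')(-2, -4), Mul(-1, Add(Add(0, -2), -4)))), -96)) = Mul(95, Add(Mul(Add(0, Mul(-1, Add(Add(0, -2), -4))), Add(4, Add(0, Mul(-1, Add(Add(0, -2), -4))))), -96)) = Mul(95, Add(Mul(Add(0, Mul(-1, Add(-2, -4))), Add(4, Add(0, Mul(-1, Add(-2, -4))))), -96)) = Mul(95, Add(Mul(Add(0, Mul(-1, -6)), Add(4, Add(0, Mul(-1, -6)))), -96)) = Mul(95, Add(Mul(Add(0, 6), Add(4, Add(0, 6))), -96)) = Mul(95, Add(Mul(6, Add(4, 6)), -96)) = Mul(95, Add(Mul(6, 10), -96)) = Mul(95, Add(60, -96)) = Mul(95, -36) = -3420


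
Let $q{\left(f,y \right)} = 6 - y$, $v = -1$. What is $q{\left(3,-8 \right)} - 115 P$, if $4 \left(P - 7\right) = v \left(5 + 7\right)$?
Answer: $-446$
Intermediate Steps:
$P = 4$ ($P = 7 + \frac{\left(-1\right) \left(5 + 7\right)}{4} = 7 + \frac{\left(-1\right) 12}{4} = 7 + \frac{1}{4} \left(-12\right) = 7 - 3 = 4$)
$q{\left(3,-8 \right)} - 115 P = \left(6 - -8\right) - 460 = \left(6 + 8\right) - 460 = 14 - 460 = -446$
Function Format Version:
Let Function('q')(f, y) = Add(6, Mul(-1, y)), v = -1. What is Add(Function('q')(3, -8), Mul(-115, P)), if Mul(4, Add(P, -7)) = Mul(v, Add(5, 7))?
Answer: -446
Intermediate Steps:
P = 4 (P = Add(7, Mul(Rational(1, 4), Mul(-1, Add(5, 7)))) = Add(7, Mul(Rational(1, 4), Mul(-1, 12))) = Add(7, Mul(Rational(1, 4), -12)) = Add(7, -3) = 4)
Add(Function('q')(3, -8), Mul(-115, P)) = Add(Add(6, Mul(-1, -8)), Mul(-115, 4)) = Add(Add(6, 8), -460) = Add(14, -460) = -446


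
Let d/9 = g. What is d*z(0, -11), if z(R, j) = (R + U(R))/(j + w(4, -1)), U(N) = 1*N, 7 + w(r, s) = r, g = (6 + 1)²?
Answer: 0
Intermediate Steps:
g = 49 (g = 7² = 49)
w(r, s) = -7 + r
U(N) = N
z(R, j) = 2*R/(-3 + j) (z(R, j) = (R + R)/(j + (-7 + 4)) = (2*R)/(j - 3) = (2*R)/(-3 + j) = 2*R/(-3 + j))
d = 441 (d = 9*49 = 441)
d*z(0, -11) = 441*(2*0/(-3 - 11)) = 441*(2*0/(-14)) = 441*(2*0*(-1/14)) = 441*0 = 0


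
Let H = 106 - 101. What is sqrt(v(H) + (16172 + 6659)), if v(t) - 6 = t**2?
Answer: sqrt(22862) ≈ 151.20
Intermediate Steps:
H = 5
v(t) = 6 + t**2
sqrt(v(H) + (16172 + 6659)) = sqrt((6 + 5**2) + (16172 + 6659)) = sqrt((6 + 25) + 22831) = sqrt(31 + 22831) = sqrt(22862)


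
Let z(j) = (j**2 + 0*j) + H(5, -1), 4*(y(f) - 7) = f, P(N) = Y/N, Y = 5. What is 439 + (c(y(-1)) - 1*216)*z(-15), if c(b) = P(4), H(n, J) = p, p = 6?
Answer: -196673/4 ≈ -49168.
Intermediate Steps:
P(N) = 5/N
y(f) = 7 + f/4
H(n, J) = 6
c(b) = 5/4
z(j) = 6 + j**2 (z(j) = (j**2 + 0*j) + 6 = (j**2 + 0) + 6 = j**2 + 6 = 6 + j**2)
439 + (c(y(-1)) - 1*216)*z(-15) = 439 + (5/4 - 1*216)*(6 + (-15)**2) = 439 + (5/4 - 216)*(6 + 225) = 439 - 859/4*231 = 439 - 198429/4 = -196673/4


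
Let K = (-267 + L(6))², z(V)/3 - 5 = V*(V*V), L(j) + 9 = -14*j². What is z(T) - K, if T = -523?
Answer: -429775386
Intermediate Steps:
L(j) = -9 - 14*j²
z(V) = 15 + 3*V³ (z(V) = 15 + 3*(V*(V*V)) = 15 + 3*(V*V²) = 15 + 3*V³)
K = 608400 (K = (-267 + (-9 - 14*6²))² = (-267 + (-9 - 14*36))² = (-267 + (-9 - 504))² = (-267 - 513)² = (-780)² = 608400)
z(T) - K = (15 + 3*(-523)³) - 1*608400 = (15 + 3*(-143055667)) - 608400 = (15 - 429167001) - 608400 = -429166986 - 608400 = -429775386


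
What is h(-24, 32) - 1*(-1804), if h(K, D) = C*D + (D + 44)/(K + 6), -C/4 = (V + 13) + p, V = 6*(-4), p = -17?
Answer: 48454/9 ≈ 5383.8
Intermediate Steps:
V = -24
C = 112 (C = -4*((-24 + 13) - 17) = -4*(-11 - 17) = -4*(-28) = 112)
h(K, D) = 112*D + (44 + D)/(6 + K) (h(K, D) = 112*D + (D + 44)/(K + 6) = 112*D + (44 + D)/(6 + K))
h(-24, 32) - 1*(-1804) = (44 + 673*32 + 112*32*(-24))/(6 - 24) - 1*(-1804) = (44 + 21536 - 86016)/(-18) + 1804 = -1/18*(-64436) + 1804 = 32218/9 + 1804 = 48454/9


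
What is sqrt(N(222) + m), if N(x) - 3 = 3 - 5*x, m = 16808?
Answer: 2*sqrt(3926) ≈ 125.32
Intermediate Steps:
N(x) = 6 - 5*x (N(x) = 3 + (3 - 5*x) = 6 - 5*x)
sqrt(N(222) + m) = sqrt((6 - 5*222) + 16808) = sqrt((6 - 1110) + 16808) = sqrt(-1104 + 16808) = sqrt(15704) = 2*sqrt(3926)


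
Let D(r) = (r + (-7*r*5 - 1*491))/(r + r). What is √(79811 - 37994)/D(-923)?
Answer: -1846*√41817/30891 ≈ -12.220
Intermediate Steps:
D(r) = (-491 - 34*r)/(2*r) (D(r) = (r + (-35*r - 491))/((2*r)) = (r + (-491 - 35*r))*(1/(2*r)) = (-491 - 34*r)*(1/(2*r)) = (-491 - 34*r)/(2*r))
√(79811 - 37994)/D(-923) = √(79811 - 37994)/(-17 - 491/2/(-923)) = √41817/(-17 - 491/2*(-1/923)) = √41817/(-17 + 491/1846) = √41817/(-30891/1846) = √41817*(-1846/30891) = -1846*√41817/30891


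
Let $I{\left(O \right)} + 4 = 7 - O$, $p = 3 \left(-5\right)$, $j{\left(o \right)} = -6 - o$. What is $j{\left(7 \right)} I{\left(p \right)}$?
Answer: $-234$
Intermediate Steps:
$p = -15$
$I{\left(O \right)} = 3 - O$ ($I{\left(O \right)} = -4 - \left(-7 + O\right) = 3 - O$)
$j{\left(7 \right)} I{\left(p \right)} = \left(-6 - 7\right) \left(3 - -15\right) = \left(-6 - 7\right) \left(3 + 15\right) = \left(-13\right) 18 = -234$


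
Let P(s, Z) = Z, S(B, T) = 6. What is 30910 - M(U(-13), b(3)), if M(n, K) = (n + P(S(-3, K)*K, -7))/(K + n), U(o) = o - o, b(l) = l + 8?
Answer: 340017/11 ≈ 30911.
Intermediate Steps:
b(l) = 8 + l
U(o) = 0
M(n, K) = (-7 + n)/(K + n) (M(n, K) = (n - 7)/(K + n) = (-7 + n)/(K + n))
30910 - M(U(-13), b(3)) = 30910 - (-7 + 0)/((8 + 3) + 0) = 30910 - (-7)/(11 + 0) = 30910 - (-7)/11 = 30910 - 1*(-7/11) = 30910 + 7/11 = 340017/11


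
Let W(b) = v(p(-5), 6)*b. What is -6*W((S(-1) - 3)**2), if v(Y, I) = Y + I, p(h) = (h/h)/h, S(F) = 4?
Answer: -174/5 ≈ -34.800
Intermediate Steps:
p(h) = 1/h
v(Y, I) = I + Y
W(b) = 29*b/5 (W(b) = (6 + 1/(-5))*b = (6 - 1/5)*b = 29*b/5)
-6*W((S(-1) - 3)**2) = -174*(4 - 3)**2/5 = -174*1**2/5 = -174/5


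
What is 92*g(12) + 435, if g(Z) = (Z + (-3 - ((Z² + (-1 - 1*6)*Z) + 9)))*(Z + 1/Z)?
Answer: -66265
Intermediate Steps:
g(Z) = (Z + 1/Z)*(-12 - Z² + 8*Z) (g(Z) = (Z + (-3 - ((Z² + (-1 - 6)*Z) + 9)))*(Z + 1/Z) = (Z + (-3 - ((Z² - 7*Z) + 9)))*(Z + 1/Z) = (Z + (-3 - (9 + Z² - 7*Z)))*(Z + 1/Z) = (Z + (-3 + (-9 - Z² + 7*Z)))*(Z + 1/Z) = (Z + (-12 - Z² + 7*Z))*(Z + 1/Z) = (-12 - Z² + 8*Z)*(Z + 1/Z) = (Z + 1/Z)*(-12 - Z² + 8*Z))
92*g(12) + 435 = 92*(8 - 1*12³ - 13*12 - 12/12 + 8*12²) + 435 = 92*(8 - 1*1728 - 156 - 12*1/12 + 8*144) + 435 = 92*(8 - 1728 - 156 - 1 + 1152) + 435 = 92*(-725) + 435 = -66700 + 435 = -66265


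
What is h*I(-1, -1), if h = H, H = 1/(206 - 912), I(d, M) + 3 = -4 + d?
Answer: 4/353 ≈ 0.011331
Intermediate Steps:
I(d, M) = -7 + d (I(d, M) = -3 + (-4 + d) = -7 + d)
H = -1/706 (H = 1/(-706) = -1/706 ≈ -0.0014164)
h = -1/706 ≈ -0.0014164
h*I(-1, -1) = -(-7 - 1)/706 = -1/706*(-8) = 4/353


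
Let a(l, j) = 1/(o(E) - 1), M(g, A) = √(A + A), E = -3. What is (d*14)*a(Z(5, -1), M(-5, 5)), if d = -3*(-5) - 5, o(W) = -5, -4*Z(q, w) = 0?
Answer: -70/3 ≈ -23.333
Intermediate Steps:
Z(q, w) = 0 (Z(q, w) = -¼*0 = 0)
M(g, A) = √2*√A (M(g, A) = √(2*A) = √2*√A)
a(l, j) = -⅙ (a(l, j) = 1/(-5 - 1) = 1/(-6) = -⅙)
d = 10 (d = 15 - 5 = 10)
(d*14)*a(Z(5, -1), M(-5, 5)) = (10*14)*(-⅙) = 140*(-⅙) = -70/3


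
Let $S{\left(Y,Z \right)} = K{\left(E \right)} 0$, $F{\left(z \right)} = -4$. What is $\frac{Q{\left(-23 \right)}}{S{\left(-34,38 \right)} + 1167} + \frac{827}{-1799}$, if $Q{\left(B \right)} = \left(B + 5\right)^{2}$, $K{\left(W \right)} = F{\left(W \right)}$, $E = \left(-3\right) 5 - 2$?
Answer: $- \frac{127411}{699811} \approx -0.18206$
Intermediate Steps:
$E = -17$ ($E = -15 - 2 = -17$)
$K{\left(W \right)} = -4$
$S{\left(Y,Z \right)} = 0$ ($S{\left(Y,Z \right)} = \left(-4\right) 0 = 0$)
$Q{\left(B \right)} = \left(5 + B\right)^{2}$
$\frac{Q{\left(-23 \right)}}{S{\left(-34,38 \right)} + 1167} + \frac{827}{-1799} = \frac{\left(5 - 23\right)^{2}}{0 + 1167} + \frac{827}{-1799} = \frac{\left(-18\right)^{2}}{1167} + 827 \left(- \frac{1}{1799}\right) = 324 \cdot \frac{1}{1167} - \frac{827}{1799} = \frac{108}{389} - \frac{827}{1799} = - \frac{127411}{699811}$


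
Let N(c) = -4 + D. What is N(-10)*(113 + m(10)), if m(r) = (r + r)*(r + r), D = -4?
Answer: -4104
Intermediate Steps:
m(r) = 4*r**2 (m(r) = (2*r)*(2*r) = 4*r**2)
N(c) = -8 (N(c) = -4 - 4 = -8)
N(-10)*(113 + m(10)) = -8*(113 + 4*10**2) = -8*(113 + 4*100) = -8*(113 + 400) = -8*513 = -4104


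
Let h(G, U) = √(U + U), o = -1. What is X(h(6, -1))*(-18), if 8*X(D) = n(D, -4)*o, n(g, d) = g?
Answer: 9*I*√2/4 ≈ 3.182*I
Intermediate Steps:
h(G, U) = √2*√U (h(G, U) = √(2*U) = √2*√U)
X(D) = -D/8 (X(D) = (D*(-1))/8 = (-D)/8 = -D/8)
X(h(6, -1))*(-18) = -√2*√(-1)/8*(-18) = -√2*I/8*(-18) = -I*√2/8*(-18) = 9*I*√2/4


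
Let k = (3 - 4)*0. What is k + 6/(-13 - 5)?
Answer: -1/3 ≈ -0.33333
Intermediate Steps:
k = 0 (k = -1*0 = 0)
k + 6/(-13 - 5) = 0 + 6/(-13 - 5) = 0 + 6/(-18) = 0 - 1/18*6 = 0 - 1/3 = -1/3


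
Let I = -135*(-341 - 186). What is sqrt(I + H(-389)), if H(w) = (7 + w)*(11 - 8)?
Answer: sqrt(69999) ≈ 264.57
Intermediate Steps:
H(w) = 21 + 3*w (H(w) = (7 + w)*3 = 21 + 3*w)
I = 71145 (I = -135*(-527) = 71145)
sqrt(I + H(-389)) = sqrt(71145 + (21 + 3*(-389))) = sqrt(71145 + (21 - 1167)) = sqrt(71145 - 1146) = sqrt(69999)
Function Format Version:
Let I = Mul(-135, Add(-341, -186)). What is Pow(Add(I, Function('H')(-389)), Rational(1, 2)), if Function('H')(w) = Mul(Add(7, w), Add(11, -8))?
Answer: Pow(69999, Rational(1, 2)) ≈ 264.57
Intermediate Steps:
Function('H')(w) = Add(21, Mul(3, w)) (Function('H')(w) = Mul(Add(7, w), 3) = Add(21, Mul(3, w)))
I = 71145 (I = Mul(-135, -527) = 71145)
Pow(Add(I, Function('H')(-389)), Rational(1, 2)) = Pow(Add(71145, Add(21, Mul(3, -389))), Rational(1, 2)) = Pow(Add(71145, Add(21, -1167)), Rational(1, 2)) = Pow(Add(71145, -1146), Rational(1, 2)) = Pow(69999, Rational(1, 2))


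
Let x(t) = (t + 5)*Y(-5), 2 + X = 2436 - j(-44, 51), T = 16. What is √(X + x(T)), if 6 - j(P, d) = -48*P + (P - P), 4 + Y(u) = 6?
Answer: √4582 ≈ 67.690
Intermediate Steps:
Y(u) = 2 (Y(u) = -4 + 6 = 2)
j(P, d) = 6 + 48*P (j(P, d) = 6 - (-48*P + (P - P)) = 6 - (-48*P + 0) = 6 - (-48)*P = 6 + 48*P)
X = 4540 (X = -2 + (2436 - (6 + 48*(-44))) = -2 + (2436 - (6 - 2112)) = -2 + (2436 - 1*(-2106)) = -2 + (2436 + 2106) = -2 + 4542 = 4540)
x(t) = 10 + 2*t (x(t) = (t + 5)*2 = (5 + t)*2 = 10 + 2*t)
√(X + x(T)) = √(4540 + (10 + 2*16)) = √(4540 + (10 + 32)) = √(4540 + 42) = √4582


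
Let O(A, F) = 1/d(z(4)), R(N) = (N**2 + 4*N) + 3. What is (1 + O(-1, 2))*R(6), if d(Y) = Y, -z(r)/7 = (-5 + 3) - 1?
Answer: 66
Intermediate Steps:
z(r) = 21 (z(r) = -7*((-5 + 3) - 1) = -7*(-2 - 1) = -7*(-3) = 21)
R(N) = 3 + N**2 + 4*N
O(A, F) = 1/21
(1 + O(-1, 2))*R(6) = (1 + 1/21)*(3 + 6**2 + 4*6) = 22*(3 + 36 + 24)/21 = (22/21)*63 = 66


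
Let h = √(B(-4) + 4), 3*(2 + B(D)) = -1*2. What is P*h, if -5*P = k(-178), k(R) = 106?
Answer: -212*√3/15 ≈ -24.480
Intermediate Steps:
B(D) = -8/3 (B(D) = -2 + (-1*2)/3 = -2 + (⅓)*(-2) = -2 - ⅔ = -8/3)
P = -106/5 (P = -⅕*106 = -106/5 ≈ -21.200)
h = 2*√3/3 (h = √(-8/3 + 4) = √(4/3) = 2*√3/3 ≈ 1.1547)
P*h = -212*√3/15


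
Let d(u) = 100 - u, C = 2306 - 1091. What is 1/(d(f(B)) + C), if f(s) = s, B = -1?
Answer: 1/1316 ≈ 0.00075988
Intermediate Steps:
C = 1215
1/(d(f(B)) + C) = 1/((100 - 1*(-1)) + 1215) = 1/((100 + 1) + 1215) = 1/(101 + 1215) = 1/1316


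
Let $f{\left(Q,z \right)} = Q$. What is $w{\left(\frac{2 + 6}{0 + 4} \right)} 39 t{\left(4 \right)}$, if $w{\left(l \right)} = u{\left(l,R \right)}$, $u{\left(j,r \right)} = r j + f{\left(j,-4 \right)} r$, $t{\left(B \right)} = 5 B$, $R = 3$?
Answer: $9360$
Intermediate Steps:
$u{\left(j,r \right)} = 2 j r$ ($u{\left(j,r \right)} = r j + j r = j r + j r = 2 j r$)
$w{\left(l \right)} = 6 l$ ($w{\left(l \right)} = 2 l 3 = 6 l$)
$w{\left(\frac{2 + 6}{0 + 4} \right)} 39 t{\left(4 \right)} = 6 \frac{2 + 6}{0 + 4} \cdot 39 \cdot 5 \cdot 4 = 6 \cdot \frac{8}{4} \cdot 39 \cdot 20 = 6 \cdot 8 \cdot \frac{1}{4} \cdot 39 \cdot 20 = 6 \cdot 2 \cdot 39 \cdot 20 = 12 \cdot 39 \cdot 20 = 468 \cdot 20 = 9360$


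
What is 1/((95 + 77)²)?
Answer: 1/29584 ≈ 3.3802e-5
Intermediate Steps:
1/((95 + 77)²) = 1/(172²) = 1/29584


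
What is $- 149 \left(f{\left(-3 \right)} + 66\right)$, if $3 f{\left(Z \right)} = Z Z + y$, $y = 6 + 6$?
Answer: $-10877$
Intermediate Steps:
$y = 12$
$f{\left(Z \right)} = 4 + \frac{Z^{2}}{3}$ ($f{\left(Z \right)} = \frac{Z Z + 12}{3} = \frac{Z^{2} + 12}{3} = \frac{12 + Z^{2}}{3} = 4 + \frac{Z^{2}}{3}$)
$- 149 \left(f{\left(-3 \right)} + 66\right) = - 149 \left(\left(4 + \frac{\left(-3\right)^{2}}{3}\right) + 66\right) = - 149 \left(\left(4 + \frac{1}{3} \cdot 9\right) + 66\right) = - 149 \left(\left(4 + 3\right) + 66\right) = - 149 \left(7 + 66\right) = \left(-149\right) 73 = -10877$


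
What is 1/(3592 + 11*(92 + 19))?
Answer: 1/4813 ≈ 0.00020777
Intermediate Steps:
1/(3592 + 11*(92 + 19)) = 1/(3592 + 11*111) = 1/(3592 + 1221) = 1/4813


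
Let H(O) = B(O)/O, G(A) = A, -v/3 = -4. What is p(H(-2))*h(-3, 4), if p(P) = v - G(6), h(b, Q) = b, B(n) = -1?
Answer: -18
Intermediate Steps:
v = 12 (v = -3*(-4) = 12)
H(O) = -1/O
p(P) = 6 (p(P) = 12 - 1*6 = 12 - 6 = 6)
p(H(-2))*h(-3, 4) = 6*(-3) = -18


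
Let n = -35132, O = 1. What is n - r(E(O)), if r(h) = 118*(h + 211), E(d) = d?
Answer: -60148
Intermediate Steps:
r(h) = 24898 + 118*h (r(h) = 118*(211 + h) = 24898 + 118*h)
n - r(E(O)) = -35132 - (24898 + 118*1) = -35132 - (24898 + 118) = -35132 - 1*25016 = -35132 - 25016 = -60148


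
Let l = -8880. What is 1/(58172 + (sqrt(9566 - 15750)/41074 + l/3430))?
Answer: 1443201320450122618/83950170878610747174685 - 2416157513*I*sqrt(1546)/167900341757221494349370 ≈ 1.7191e-5 - 5.6582e-13*I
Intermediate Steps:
1/(58172 + (sqrt(9566 - 15750)/41074 + l/3430)) = 1/(58172 + (sqrt(9566 - 15750)/41074 - 8880/3430)) = 1/(58172 + (sqrt(-6184)*(1/41074) - 8880*1/3430)) = 1/(58172 + ((2*I*sqrt(1546))*(1/41074) - 888/343)) = 1/(58172 + (I*sqrt(1546)/20537 - 888/343)) = 1/(58172 + (-888/343 + I*sqrt(1546)/20537)) = 1/(19952108/343 + I*sqrt(1546)/20537)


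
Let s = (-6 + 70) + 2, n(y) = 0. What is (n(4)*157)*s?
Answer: 0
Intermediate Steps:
s = 66 (s = 64 + 2 = 66)
(n(4)*157)*s = (0*157)*66 = 0*66 = 0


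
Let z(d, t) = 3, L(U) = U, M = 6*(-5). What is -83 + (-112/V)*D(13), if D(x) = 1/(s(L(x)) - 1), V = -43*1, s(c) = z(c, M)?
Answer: -3513/43 ≈ -81.698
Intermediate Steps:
M = -30
s(c) = 3
V = -43
D(x) = 1/2 (D(x) = 1/(3 - 1) = 1/2)
-83 + (-112/V)*D(13) = -83 - 112/(-43)*(1/2) = -83 - 112*(-1/43)*(1/2) = -83 + (112/43)*(1/2) = -83 + 56/43 = -3513/43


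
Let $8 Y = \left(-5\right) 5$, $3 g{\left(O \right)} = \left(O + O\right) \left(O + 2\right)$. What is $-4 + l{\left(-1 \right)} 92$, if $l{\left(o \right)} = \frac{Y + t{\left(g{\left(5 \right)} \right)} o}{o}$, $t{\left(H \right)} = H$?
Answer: $\frac{14581}{6} \approx 2430.2$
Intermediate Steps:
$g{\left(O \right)} = \frac{2 O \left(2 + O\right)}{3}$ ($g{\left(O \right)} = \frac{\left(O + O\right) \left(O + 2\right)}{3} = \frac{2 O \left(2 + O\right)}{3}$)
$Y = - \frac{25}{8}$ ($Y = \frac{\left(-5\right) 5}{8} = \frac{1}{8} \left(-25\right) = - \frac{25}{8} \approx -3.125$)
$l{\left(o \right)} = \frac{- \frac{25}{8} + \frac{70 o}{3}}{o}$ ($l{\left(o \right)} = \frac{- \frac{25}{8} + \frac{2}{3} \cdot 5 \left(2 + 5\right) o}{o} = \frac{- \frac{25}{8} + \frac{2}{3} \cdot 5 \cdot 7 o}{o} = \frac{- \frac{25}{8} + \frac{70 o}{3}}{o}$)
$-4 + l{\left(-1 \right)} 92 = -4 + \frac{5 \left(-15 + 112 \left(-1\right)\right)}{24 \left(-1\right)} 92 = -4 + \frac{5}{24} \left(-1\right) \left(-15 - 112\right) 92 = -4 + \frac{5}{24} \left(-1\right) \left(-127\right) 92 = -4 + \frac{635}{24} \cdot 92 = -4 + \frac{14605}{6} = \frac{14581}{6}$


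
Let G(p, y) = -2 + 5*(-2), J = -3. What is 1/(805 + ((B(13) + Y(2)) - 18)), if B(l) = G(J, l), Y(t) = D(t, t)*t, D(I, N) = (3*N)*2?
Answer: 1/799 ≈ 0.0012516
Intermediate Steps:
D(I, N) = 6*N
G(p, y) = -12 (G(p, y) = -2 - 10 = -12)
Y(t) = 6*t² (Y(t) = (6*t)*t = 6*t²)
B(l) = -12
1/(805 + ((B(13) + Y(2)) - 18)) = 1/(805 + ((-12 + 6*2²) - 18)) = 1/(805 + ((-12 + 6*4) - 18)) = 1/(805 + ((-12 + 24) - 18)) = 1/(805 + (12 - 18)) = 1/(805 - 6) = 1/799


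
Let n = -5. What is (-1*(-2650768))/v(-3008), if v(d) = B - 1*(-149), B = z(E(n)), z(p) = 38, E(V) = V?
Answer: 2650768/187 ≈ 14175.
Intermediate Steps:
B = 38
v(d) = 187 (v(d) = 38 - 1*(-149) = 38 + 149 = 187)
(-1*(-2650768))/v(-3008) = -1*(-2650768)/187 = 2650768*(1/187) = 2650768/187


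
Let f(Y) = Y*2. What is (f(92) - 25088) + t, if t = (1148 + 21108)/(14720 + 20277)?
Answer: -871543032/34997 ≈ -24903.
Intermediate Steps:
f(Y) = 2*Y
t = 22256/34997 ≈ 0.63594
(f(92) - 25088) + t = (2*92 - 25088) + 22256/34997 = (184 - 25088) + 22256/34997 = -24904 + 22256/34997 = -871543032/34997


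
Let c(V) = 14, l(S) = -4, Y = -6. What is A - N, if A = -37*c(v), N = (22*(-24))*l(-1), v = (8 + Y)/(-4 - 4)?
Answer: -2630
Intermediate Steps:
v = -¼ (v = (8 - 6)/(-4 - 4) = 2/(-8) = 2*(-⅛) = -¼ ≈ -0.25000)
N = 2112 (N = (22*(-24))*(-4) = -528*(-4) = 2112)
A = -518 (A = -37*14 = -518)
A - N = -518 - 1*2112 = -518 - 2112 = -2630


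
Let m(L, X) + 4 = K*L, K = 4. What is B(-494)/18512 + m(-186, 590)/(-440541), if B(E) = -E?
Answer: 8902855/313665192 ≈ 0.028383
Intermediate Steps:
m(L, X) = -4 + 4*L
B(-494)/18512 + m(-186, 590)/(-440541) = -1*(-494)/18512 + (-4 + 4*(-186))/(-440541) = 494*(1/18512) + (-4 - 744)*(-1/440541) = 19/712 - 748*(-1/440541) = 19/712 + 748/440541 = 8902855/313665192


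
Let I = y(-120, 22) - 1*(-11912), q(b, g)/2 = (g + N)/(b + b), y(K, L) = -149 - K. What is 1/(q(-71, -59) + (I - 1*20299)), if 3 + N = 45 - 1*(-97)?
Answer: -71/597616 ≈ -0.00011881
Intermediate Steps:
N = 139 (N = -3 + (45 - 1*(-97)) = -3 + (45 + 97) = -3 + 142 = 139)
q(b, g) = (139 + g)/b (q(b, g) = 2*((g + 139)/(b + b)) = 2*((139 + g)/((2*b))) = 2*((139 + g)*(1/(2*b))) = 2*((139 + g)/(2*b)) = (139 + g)/b)
I = 11883 (I = (-149 - 1*(-120)) - 1*(-11912) = (-149 + 120) + 11912 = -29 + 11912 = 11883)
1/(q(-71, -59) + (I - 1*20299)) = 1/((139 - 59)/(-71) + (11883 - 1*20299)) = 1/(-1/71*80 + (11883 - 20299)) = 1/(-80/71 - 8416) = 1/(-597616/71) = -71/597616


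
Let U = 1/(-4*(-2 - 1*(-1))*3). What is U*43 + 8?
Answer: 139/12 ≈ 11.583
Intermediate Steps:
U = 1/12 (U = 1/(-4*(-2 + 1)*3) = 1/(-4*(-1)*3) = 1/(4*3) = 1/12 ≈ 0.083333)
U*43 + 8 = (1/12)*43 + 8 = 43/12 + 8 = 139/12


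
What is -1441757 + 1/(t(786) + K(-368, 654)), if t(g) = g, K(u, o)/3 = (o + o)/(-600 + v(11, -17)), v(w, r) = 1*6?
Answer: -37081990007/25720 ≈ -1.4418e+6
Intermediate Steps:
v(w, r) = 6
K(u, o) = -o/99 (K(u, o) = 3*((o + o)/(-600 + 6)) = 3*((2*o)/(-594)) = 3*((2*o)*(-1/594)) = 3*(-o/297) = -o/99)
-1441757 + 1/(t(786) + K(-368, 654)) = -1441757 + 1/(786 - 1/99*654) = -1441757 + 1/(786 - 218/33) = -1441757 + 1/(25720/33) = -1441757 + 33/25720 = -37081990007/25720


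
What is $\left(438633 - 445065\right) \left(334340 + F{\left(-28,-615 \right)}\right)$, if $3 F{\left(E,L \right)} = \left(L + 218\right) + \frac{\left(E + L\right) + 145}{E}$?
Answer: $- \frac{15047632912}{7} \approx -2.1497 \cdot 10^{9}$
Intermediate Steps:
$F{\left(E,L \right)} = \frac{218}{3} + \frac{L}{3} + \frac{145 + E + L}{3 E}$ ($F{\left(E,L \right)} = \frac{\left(L + 218\right) + \frac{\left(E + L\right) + 145}{E}}{3} = \frac{\left(218 + L\right) + \frac{145 + E + L}{E}}{3} = \frac{218 + L + \frac{145 + E + L}{E}}{3} = \frac{218}{3} + \frac{L}{3} + \frac{145 + E + L}{3 E}$)
$\left(438633 - 445065\right) \left(334340 + F{\left(-28,-615 \right)}\right) = \left(438633 - 445065\right) \left(334340 + \frac{145 - 615 - 28 \left(219 - 615\right)}{3 \left(-28\right)}\right) = - 6432 \left(334340 + \frac{1}{3} \left(- \frac{1}{28}\right) \left(145 - 615 - -11088\right)\right) = - 6432 \left(334340 + \frac{1}{3} \left(- \frac{1}{28}\right) \left(145 - 615 + 11088\right)\right) = - 6432 \left(334340 + \frac{1}{3} \left(- \frac{1}{28}\right) 10618\right) = - 6432 \left(334340 - \frac{5309}{42}\right) = \left(-6432\right) \frac{14036971}{42} = - \frac{15047632912}{7}$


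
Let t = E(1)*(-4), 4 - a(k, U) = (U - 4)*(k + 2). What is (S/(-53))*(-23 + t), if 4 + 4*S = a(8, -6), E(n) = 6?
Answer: 1175/53 ≈ 22.170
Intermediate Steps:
a(k, U) = 4 - (-4 + U)*(2 + k) (a(k, U) = 4 - (U - 4)*(k + 2) = 4 - (-4 + U)*(2 + k))
S = 25 (S = -1 + (12 - 2*(-6) + 4*8 - 1*(-6)*8)/4 = -1 + (12 + 12 + 32 + 48)/4 = -1 + (¼)*104 = -1 + 26 = 25)
t = -24 (t = 6*(-4) = -24)
(S/(-53))*(-23 + t) = (25/(-53))*(-23 - 24) = (25*(-1/53))*(-47) = -25/53*(-47) = 1175/53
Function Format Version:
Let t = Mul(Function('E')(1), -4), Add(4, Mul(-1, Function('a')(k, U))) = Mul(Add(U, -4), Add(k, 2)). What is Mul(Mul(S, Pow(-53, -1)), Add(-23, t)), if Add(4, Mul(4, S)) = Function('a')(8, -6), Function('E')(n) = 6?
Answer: Rational(1175, 53) ≈ 22.170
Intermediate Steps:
Function('a')(k, U) = Add(4, Mul(-1, Add(-4, U), Add(2, k))) (Function('a')(k, U) = Add(4, Mul(-1, Mul(Add(U, -4), Add(k, 2)))) = Add(4, Mul(-1, Mul(Add(-4, U), Add(2, k)))) = Add(4, Mul(-1, Add(-4, U), Add(2, k))))
S = 25 (S = Add(-1, Mul(Rational(1, 4), Add(12, Mul(-2, -6), Mul(4, 8), Mul(-1, -6, 8)))) = Add(-1, Mul(Rational(1, 4), Add(12, 12, 32, 48))) = Add(-1, Mul(Rational(1, 4), 104)) = Add(-1, 26) = 25)
t = -24 (t = Mul(6, -4) = -24)
Mul(Mul(S, Pow(-53, -1)), Add(-23, t)) = Mul(Mul(25, Pow(-53, -1)), Add(-23, -24)) = Mul(Mul(25, Rational(-1, 53)), -47) = Mul(Rational(-25, 53), -47) = Rational(1175, 53)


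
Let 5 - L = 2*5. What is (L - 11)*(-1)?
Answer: 16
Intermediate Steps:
L = -5 (L = 5 - 2*5 = 5 - 1*10 = 5 - 10 = -5)
(L - 11)*(-1) = (-5 - 11)*(-1) = -16*(-1) = 16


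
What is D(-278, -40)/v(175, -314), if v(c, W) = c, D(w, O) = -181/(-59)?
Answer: 181/10325 ≈ 0.017530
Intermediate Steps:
D(w, O) = 181/59 (D(w, O) = -181*(-1/59) = 181/59)
D(-278, -40)/v(175, -314) = (181/59)/175 = (181/59)*(1/175) = 181/10325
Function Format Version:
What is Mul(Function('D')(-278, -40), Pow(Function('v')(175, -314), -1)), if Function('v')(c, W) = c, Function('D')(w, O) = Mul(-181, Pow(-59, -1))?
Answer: Rational(181, 10325) ≈ 0.017530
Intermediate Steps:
Function('D')(w, O) = Rational(181, 59) (Function('D')(w, O) = Mul(-181, Rational(-1, 59)) = Rational(181, 59))
Mul(Function('D')(-278, -40), Pow(Function('v')(175, -314), -1)) = Mul(Rational(181, 59), Pow(175, -1)) = Mul(Rational(181, 59), Rational(1, 175)) = Rational(181, 10325)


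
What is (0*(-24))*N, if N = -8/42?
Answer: 0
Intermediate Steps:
N = -4/21 (N = -8*1/42 = -4/21 ≈ -0.19048)
(0*(-24))*N = (0*(-24))*(-4/21) = 0*(-4/21) = 0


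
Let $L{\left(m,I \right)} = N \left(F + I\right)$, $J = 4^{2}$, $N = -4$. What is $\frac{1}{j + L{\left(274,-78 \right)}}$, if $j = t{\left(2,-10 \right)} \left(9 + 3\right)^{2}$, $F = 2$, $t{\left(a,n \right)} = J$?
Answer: $\frac{1}{2608} \approx 0.00038344$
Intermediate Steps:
$J = 16$
$t{\left(a,n \right)} = 16$
$L{\left(m,I \right)} = -8 - 4 I$ ($L{\left(m,I \right)} = - 4 \left(2 + I\right) = -8 - 4 I$)
$j = 2304$ ($j = 16 \left(9 + 3\right)^{2} = 16 \cdot 12^{2} = 16 \cdot 144 = 2304$)
$\frac{1}{j + L{\left(274,-78 \right)}} = \frac{1}{2304 - -304} = \frac{1}{2304 + \left(-8 + 312\right)} = \frac{1}{2304 + 304} = \frac{1}{2608}$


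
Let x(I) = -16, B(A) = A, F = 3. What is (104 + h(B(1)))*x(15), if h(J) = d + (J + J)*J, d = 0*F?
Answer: -1696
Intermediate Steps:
d = 0 (d = 0*3 = 0)
h(J) = 2*J² (h(J) = 0 + (J + J)*J = 0 + (2*J)*J = 0 + 2*J² = 2*J²)
(104 + h(B(1)))*x(15) = (104 + 2*1²)*(-16) = (104 + 2*1)*(-16) = (104 + 2)*(-16) = 106*(-16) = -1696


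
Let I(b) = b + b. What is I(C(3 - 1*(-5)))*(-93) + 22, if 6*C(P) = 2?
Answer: -40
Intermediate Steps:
C(P) = 1/3 (C(P) = (1/6)*2 = 1/3)
I(b) = 2*b
I(C(3 - 1*(-5)))*(-93) + 22 = (2*(1/3))*(-93) + 22 = (2/3)*(-93) + 22 = -62 + 22 = -40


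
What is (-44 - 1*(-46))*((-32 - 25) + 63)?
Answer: 12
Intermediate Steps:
(-44 - 1*(-46))*((-32 - 25) + 63) = (-44 + 46)*(-57 + 63) = 2*6 = 12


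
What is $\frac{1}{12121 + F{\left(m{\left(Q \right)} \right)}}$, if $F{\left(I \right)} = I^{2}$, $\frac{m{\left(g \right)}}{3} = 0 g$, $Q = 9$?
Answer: $\frac{1}{12121} \approx 8.2501 \cdot 10^{-5}$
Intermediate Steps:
$m{\left(g \right)} = 0$ ($m{\left(g \right)} = 3 \cdot 0 g = 3 \cdot 0 = 0$)
$\frac{1}{12121 + F{\left(m{\left(Q \right)} \right)}} = \frac{1}{12121 + 0^{2}} = \frac{1}{12121 + 0} = \frac{1}{12121}$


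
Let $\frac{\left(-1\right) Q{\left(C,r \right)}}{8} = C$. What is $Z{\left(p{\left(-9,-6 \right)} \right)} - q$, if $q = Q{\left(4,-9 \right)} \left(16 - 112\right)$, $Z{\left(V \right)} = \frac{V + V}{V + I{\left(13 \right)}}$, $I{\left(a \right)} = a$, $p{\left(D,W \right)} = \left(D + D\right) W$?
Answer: $- \frac{371496}{121} \approx -3070.2$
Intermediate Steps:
$p{\left(D,W \right)} = 2 D W$
$Q{\left(C,r \right)} = - 8 C$
$Z{\left(V \right)} = \frac{2 V}{13 + V}$ ($Z{\left(V \right)} = \frac{V + V}{V + 13} = \frac{2 V}{13 + V}$)
$q = 3072$ ($q = \left(-8\right) 4 \left(16 - 112\right) = \left(-32\right) \left(-96\right) = 3072$)
$Z{\left(p{\left(-9,-6 \right)} \right)} - q = \frac{2 \cdot 2 \left(-9\right) \left(-6\right)}{13 + 2 \left(-9\right) \left(-6\right)} - 3072 = 2 \cdot 108 \frac{1}{13 + 108} - 3072 = 2 \cdot 108 \cdot \frac{1}{121} - 3072 = \frac{216}{121} - 3072 = - \frac{371496}{121}$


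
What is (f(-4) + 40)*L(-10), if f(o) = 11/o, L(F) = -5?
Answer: -745/4 ≈ -186.25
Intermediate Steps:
(f(-4) + 40)*L(-10) = (11/(-4) + 40)*(-5) = (11*(-1/4) + 40)*(-5) = (-11/4 + 40)*(-5) = (149/4)*(-5) = -745/4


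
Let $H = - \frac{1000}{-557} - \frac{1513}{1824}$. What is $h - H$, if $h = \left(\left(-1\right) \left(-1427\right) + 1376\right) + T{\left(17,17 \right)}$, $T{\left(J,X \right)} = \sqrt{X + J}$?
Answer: $\frac{2846777045}{1015968} + \sqrt{34} \approx 2807.9$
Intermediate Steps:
$T{\left(J,X \right)} = \sqrt{J + X}$
$h = 2803 + \sqrt{34}$ ($h = \left(\left(-1\right) \left(-1427\right) + 1376\right) + \sqrt{17 + 17} = \left(1427 + 1376\right) + \sqrt{34} = 2803 + \sqrt{34} \approx 2808.8$)
$H = \frac{981259}{1015968}$ ($H = \left(-1000\right) \left(- \frac{1}{557}\right) - \frac{1513}{1824} = \frac{1000}{557} - \frac{1513}{1824} = \frac{981259}{1015968} \approx 0.96584$)
$h - H = \left(2803 + \sqrt{34}\right) - \frac{981259}{1015968} = \frac{2846777045}{1015968} + \sqrt{34}$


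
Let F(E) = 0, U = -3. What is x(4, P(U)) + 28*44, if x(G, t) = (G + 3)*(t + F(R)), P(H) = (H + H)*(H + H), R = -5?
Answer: 1484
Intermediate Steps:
P(H) = 4*H² (P(H) = (2*H)*(2*H) = 4*H²)
x(G, t) = t*(3 + G) (x(G, t) = (G + 3)*(t + 0) = (3 + G)*t = t*(3 + G))
x(4, P(U)) + 28*44 = (4*(-3)²)*(3 + 4) + 28*44 = (4*9)*7 + 1232 = 36*7 + 1232 = 252 + 1232 = 1484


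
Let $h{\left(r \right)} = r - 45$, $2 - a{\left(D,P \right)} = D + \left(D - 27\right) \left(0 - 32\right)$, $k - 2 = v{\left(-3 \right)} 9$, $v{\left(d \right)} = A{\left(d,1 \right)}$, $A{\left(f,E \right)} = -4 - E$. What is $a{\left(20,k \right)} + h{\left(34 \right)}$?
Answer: $-253$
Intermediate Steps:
$v{\left(d \right)} = -5$ ($v{\left(d \right)} = -4 - 1 = -5$)
$k = -43$ ($k = 2 - 45 = -43$)
$a{\left(D,P \right)} = -862 + 31 D$ ($a{\left(D,P \right)} = 2 - \left(D + \left(D - 27\right) \left(0 - 32\right)\right) = 2 - \left(D + \left(-27 + D\right) \left(-32\right)\right) = 2 - \left(D - \left(-864 + 32 D\right)\right) = 2 - \left(864 - 31 D\right) = 2 + \left(-864 + 31 D\right) = -862 + 31 D$)
$h{\left(r \right)} = -45 + r$ ($h{\left(r \right)} = r - 45 = -45 + r$)
$a{\left(20,k \right)} + h{\left(34 \right)} = \left(-862 + 31 \cdot 20\right) + \left(-45 + 34\right) = \left(-862 + 620\right) - 11 = -242 - 11 = -253$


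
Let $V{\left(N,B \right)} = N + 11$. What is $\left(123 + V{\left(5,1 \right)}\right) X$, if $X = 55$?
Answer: $7645$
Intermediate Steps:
$V{\left(N,B \right)} = 11 + N$
$\left(123 + V{\left(5,1 \right)}\right) X = \left(123 + \left(11 + 5\right)\right) 55 = \left(123 + 16\right) 55 = 139 \cdot 55 = 7645$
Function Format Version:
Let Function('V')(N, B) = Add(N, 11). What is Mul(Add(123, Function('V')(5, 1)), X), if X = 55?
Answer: 7645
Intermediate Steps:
Function('V')(N, B) = Add(11, N)
Mul(Add(123, Function('V')(5, 1)), X) = Mul(Add(123, Add(11, 5)), 55) = Mul(Add(123, 16), 55) = Mul(139, 55) = 7645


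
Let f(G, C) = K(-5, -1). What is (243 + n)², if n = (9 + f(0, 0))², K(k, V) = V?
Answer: 94249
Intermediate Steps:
f(G, C) = -1
n = 64 (n = (9 - 1)² = 8² = 64)
(243 + n)² = (243 + 64)² = 307² = 94249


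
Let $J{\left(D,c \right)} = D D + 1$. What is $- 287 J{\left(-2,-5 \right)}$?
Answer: $-1435$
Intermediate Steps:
$J{\left(D,c \right)} = 1 + D^{2}$ ($J{\left(D,c \right)} = D^{2} + 1 = 1 + D^{2}$)
$- 287 J{\left(-2,-5 \right)} = - 287 \left(1 + \left(-2\right)^{2}\right) = - 287 \left(1 + 4\right) = \left(-287\right) 5 = -1435$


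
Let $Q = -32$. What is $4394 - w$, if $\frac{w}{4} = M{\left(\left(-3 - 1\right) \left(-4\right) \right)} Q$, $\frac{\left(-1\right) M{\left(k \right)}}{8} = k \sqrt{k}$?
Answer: $-61142$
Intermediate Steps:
$M{\left(k \right)} = - 8 k^{\frac{3}{2}}$ ($M{\left(k \right)} = - 8 k \sqrt{k} = - 8 k^{\frac{3}{2}}$)
$w = 65536$ ($w = 4 - 8 \left(\left(-3 - 1\right) \left(-4\right)\right)^{\frac{3}{2}} \left(-32\right) = 4 - 8 \left(\left(-4\right) \left(-4\right)\right)^{\frac{3}{2}} \left(-32\right) = 4 - 8 \cdot 16^{\frac{3}{2}} \left(-32\right) = 4 \left(-8\right) 64 \left(-32\right) = 4 \left(\left(-512\right) \left(-32\right)\right) = 4 \cdot 16384 = 65536$)
$4394 - w = 4394 - 65536 = -61142$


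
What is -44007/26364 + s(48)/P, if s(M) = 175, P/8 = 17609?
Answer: -516228367/309495784 ≈ -1.6680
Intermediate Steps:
P = 140872 (P = 8*17609 = 140872)
-44007/26364 + s(48)/P = -44007/26364 + 175/140872 = -44007*1/26364 + 175*(1/140872) = -14669/8788 + 175/140872 = -516228367/309495784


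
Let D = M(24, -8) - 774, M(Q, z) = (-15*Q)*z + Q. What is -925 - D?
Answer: -3055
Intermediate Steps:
M(Q, z) = Q - 15*Q*z (M(Q, z) = -15*Q*z + Q = Q - 15*Q*z)
D = 2130 (D = 24*(1 - 15*(-8)) - 774 = 24*(1 + 120) - 774 = 24*121 - 774 = 2904 - 774 = 2130)
-925 - D = -925 - 1*2130 = -925 - 2130 = -3055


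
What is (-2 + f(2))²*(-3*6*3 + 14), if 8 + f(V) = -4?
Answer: -7840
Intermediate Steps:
f(V) = -12 (f(V) = -8 - 4 = -12)
(-2 + f(2))²*(-3*6*3 + 14) = (-2 - 12)²*(-3*6*3 + 14) = (-14)²*(-18*3 + 14) = 196*(-54 + 14) = 196*(-40) = -7840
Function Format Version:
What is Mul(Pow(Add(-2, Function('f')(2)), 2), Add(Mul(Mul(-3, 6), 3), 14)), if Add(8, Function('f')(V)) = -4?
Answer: -7840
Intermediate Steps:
Function('f')(V) = -12 (Function('f')(V) = Add(-8, -4) = -12)
Mul(Pow(Add(-2, Function('f')(2)), 2), Add(Mul(Mul(-3, 6), 3), 14)) = Mul(Pow(Add(-2, -12), 2), Add(Mul(Mul(-3, 6), 3), 14)) = Mul(Pow(-14, 2), Add(Mul(-18, 3), 14)) = Mul(196, Add(-54, 14)) = Mul(196, -40) = -7840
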